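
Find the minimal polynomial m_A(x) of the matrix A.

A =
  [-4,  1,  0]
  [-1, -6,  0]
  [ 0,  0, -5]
x^2 + 10*x + 25

The characteristic polynomial is χ_A(x) = (x + 5)^3, so the eigenvalues are known. The minimal polynomial is
  m_A(x) = Π_λ (x − λ)^{k_λ}
where k_λ is the size of the *largest* Jordan block for λ (equivalently, the smallest k with (A − λI)^k v = 0 for every generalised eigenvector v of λ).

  λ = -5: largest Jordan block has size 2, contributing (x + 5)^2

So m_A(x) = (x + 5)^2 = x^2 + 10*x + 25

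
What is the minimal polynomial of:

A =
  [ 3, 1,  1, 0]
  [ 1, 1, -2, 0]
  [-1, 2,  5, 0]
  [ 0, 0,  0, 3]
x^3 - 9*x^2 + 27*x - 27

The characteristic polynomial is χ_A(x) = (x - 3)^4, so the eigenvalues are known. The minimal polynomial is
  m_A(x) = Π_λ (x − λ)^{k_λ}
where k_λ is the size of the *largest* Jordan block for λ (equivalently, the smallest k with (A − λI)^k v = 0 for every generalised eigenvector v of λ).

  λ = 3: largest Jordan block has size 3, contributing (x − 3)^3

So m_A(x) = (x - 3)^3 = x^3 - 9*x^2 + 27*x - 27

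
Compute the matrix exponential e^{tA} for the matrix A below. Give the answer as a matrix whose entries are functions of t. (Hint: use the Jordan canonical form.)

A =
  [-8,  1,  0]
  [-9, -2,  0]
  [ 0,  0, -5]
e^{tA} =
  [-3*t*exp(-5*t) + exp(-5*t), t*exp(-5*t), 0]
  [-9*t*exp(-5*t), 3*t*exp(-5*t) + exp(-5*t), 0]
  [0, 0, exp(-5*t)]

Strategy: write A = P · J · P⁻¹ where J is a Jordan canonical form, so e^{tA} = P · e^{tJ} · P⁻¹, and e^{tJ} can be computed block-by-block.

A has Jordan form
J =
  [-5,  1,  0]
  [ 0, -5,  0]
  [ 0,  0, -5]
(up to reordering of blocks).

Per-block formulas:
  For a 1×1 block at λ = -5: exp(t · [-5]) = [e^(-5t)].
  For a 2×2 Jordan block J_2(-5): exp(t · J_2(-5)) = e^(-5t)·(I + t·N), where N is the 2×2 nilpotent shift.

After assembling e^{tJ} and conjugating by P, we get:

e^{tA} =
  [-3*t*exp(-5*t) + exp(-5*t), t*exp(-5*t), 0]
  [-9*t*exp(-5*t), 3*t*exp(-5*t) + exp(-5*t), 0]
  [0, 0, exp(-5*t)]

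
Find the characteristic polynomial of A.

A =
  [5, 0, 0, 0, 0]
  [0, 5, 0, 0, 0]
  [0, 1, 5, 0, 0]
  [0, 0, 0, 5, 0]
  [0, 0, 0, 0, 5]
x^5 - 25*x^4 + 250*x^3 - 1250*x^2 + 3125*x - 3125

Expanding det(x·I − A) (e.g. by cofactor expansion or by noting that A is similar to its Jordan form J, which has the same characteristic polynomial as A) gives
  χ_A(x) = x^5 - 25*x^4 + 250*x^3 - 1250*x^2 + 3125*x - 3125
which factors as (x - 5)^5. The eigenvalues (with algebraic multiplicities) are λ = 5 with multiplicity 5.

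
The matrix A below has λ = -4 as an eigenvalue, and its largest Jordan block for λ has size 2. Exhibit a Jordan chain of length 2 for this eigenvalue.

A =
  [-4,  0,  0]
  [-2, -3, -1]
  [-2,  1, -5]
A Jordan chain for λ = -4 of length 2:
v_1 = (0, -2, -2)ᵀ
v_2 = (1, 0, 0)ᵀ

Let N = A − (-4)·I. We want v_2 with N^2 v_2 = 0 but N^1 v_2 ≠ 0; then v_{j-1} := N · v_j for j = 2, …, 2.

Pick v_2 = (1, 0, 0)ᵀ.
Then v_1 = N · v_2 = (0, -2, -2)ᵀ.

Sanity check: (A − (-4)·I) v_1 = (0, 0, 0)ᵀ = 0. ✓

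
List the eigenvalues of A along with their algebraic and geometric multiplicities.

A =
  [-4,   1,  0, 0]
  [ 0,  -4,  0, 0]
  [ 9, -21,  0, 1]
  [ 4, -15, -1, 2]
λ = -4: alg = 2, geom = 1; λ = 1: alg = 2, geom = 1

Step 1 — factor the characteristic polynomial to read off the algebraic multiplicities:
  χ_A(x) = (x - 1)^2*(x + 4)^2

Step 2 — compute geometric multiplicities via the rank-nullity identity g(λ) = n − rank(A − λI):
  rank(A − (-4)·I) = 3, so dim ker(A − (-4)·I) = n − 3 = 1
  rank(A − (1)·I) = 3, so dim ker(A − (1)·I) = n − 3 = 1

Summary:
  λ = -4: algebraic multiplicity = 2, geometric multiplicity = 1
  λ = 1: algebraic multiplicity = 2, geometric multiplicity = 1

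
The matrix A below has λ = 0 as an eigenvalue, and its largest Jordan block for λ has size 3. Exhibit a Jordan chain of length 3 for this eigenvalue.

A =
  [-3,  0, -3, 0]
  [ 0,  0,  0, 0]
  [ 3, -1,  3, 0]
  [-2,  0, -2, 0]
A Jordan chain for λ = 0 of length 3:
v_1 = (3, 0, -3, 2)ᵀ
v_2 = (0, 0, -1, 0)ᵀ
v_3 = (0, 1, 0, 0)ᵀ

Let N = A − (0)·I. We want v_3 with N^3 v_3 = 0 but N^2 v_3 ≠ 0; then v_{j-1} := N · v_j for j = 3, …, 2.

Pick v_3 = (0, 1, 0, 0)ᵀ.
Then v_2 = N · v_3 = (0, 0, -1, 0)ᵀ.
Then v_1 = N · v_2 = (3, 0, -3, 2)ᵀ.

Sanity check: (A − (0)·I) v_1 = (0, 0, 0, 0)ᵀ = 0. ✓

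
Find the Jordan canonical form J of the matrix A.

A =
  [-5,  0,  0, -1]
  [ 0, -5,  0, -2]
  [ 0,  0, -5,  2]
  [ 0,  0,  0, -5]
J_2(-5) ⊕ J_1(-5) ⊕ J_1(-5)

The characteristic polynomial is
  det(x·I − A) = x^4 + 20*x^3 + 150*x^2 + 500*x + 625 = (x + 5)^4

Eigenvalues and multiplicities (the geometric multiplicity of λ is n − rank(A − λI), which equals the number of Jordan blocks for λ):
  λ = -5: algebraic multiplicity = 4, geometric multiplicity = 3

Determining the block sizes for each eigenvalue:
  λ = -5: 3 blocks summing to 4 forces exactly one block of size 2 and the rest size 1 → block sizes [2, 1, 1]

Assembling the blocks gives a Jordan form
J =
  [-5,  1,  0,  0]
  [ 0, -5,  0,  0]
  [ 0,  0, -5,  0]
  [ 0,  0,  0, -5]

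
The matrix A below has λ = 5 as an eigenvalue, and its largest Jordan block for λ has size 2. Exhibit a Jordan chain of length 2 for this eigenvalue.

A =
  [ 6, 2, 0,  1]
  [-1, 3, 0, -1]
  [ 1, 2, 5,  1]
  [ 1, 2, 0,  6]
A Jordan chain for λ = 5 of length 2:
v_1 = (1, -1, 1, 1)ᵀ
v_2 = (1, 0, 0, 0)ᵀ

Let N = A − (5)·I. We want v_2 with N^2 v_2 = 0 but N^1 v_2 ≠ 0; then v_{j-1} := N · v_j for j = 2, …, 2.

Pick v_2 = (1, 0, 0, 0)ᵀ.
Then v_1 = N · v_2 = (1, -1, 1, 1)ᵀ.

Sanity check: (A − (5)·I) v_1 = (0, 0, 0, 0)ᵀ = 0. ✓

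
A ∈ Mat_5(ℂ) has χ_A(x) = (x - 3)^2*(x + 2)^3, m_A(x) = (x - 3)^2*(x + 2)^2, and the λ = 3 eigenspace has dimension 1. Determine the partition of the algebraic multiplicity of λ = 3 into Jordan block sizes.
Block sizes for λ = 3: [2]

Step 1 — from the characteristic polynomial, algebraic multiplicity of λ = 3 is 2. From dim ker(A − (3)·I) = 1, there are exactly 1 Jordan blocks for λ = 3.
Step 2 — from the minimal polynomial, the factor (x − 3)^2 tells us the largest block for λ = 3 has size 2.
Step 3 — with total size 2, 1 blocks, and largest block 2, the block sizes (in nonincreasing order) are [2].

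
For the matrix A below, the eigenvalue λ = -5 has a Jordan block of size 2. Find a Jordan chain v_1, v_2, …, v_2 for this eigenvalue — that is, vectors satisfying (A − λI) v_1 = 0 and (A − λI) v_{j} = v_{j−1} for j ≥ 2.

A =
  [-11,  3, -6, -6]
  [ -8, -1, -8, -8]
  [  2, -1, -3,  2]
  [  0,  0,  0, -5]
A Jordan chain for λ = -5 of length 2:
v_1 = (-6, -8, 2, 0)ᵀ
v_2 = (1, 0, 0, 0)ᵀ

Let N = A − (-5)·I. We want v_2 with N^2 v_2 = 0 but N^1 v_2 ≠ 0; then v_{j-1} := N · v_j for j = 2, …, 2.

Pick v_2 = (1, 0, 0, 0)ᵀ.
Then v_1 = N · v_2 = (-6, -8, 2, 0)ᵀ.

Sanity check: (A − (-5)·I) v_1 = (0, 0, 0, 0)ᵀ = 0. ✓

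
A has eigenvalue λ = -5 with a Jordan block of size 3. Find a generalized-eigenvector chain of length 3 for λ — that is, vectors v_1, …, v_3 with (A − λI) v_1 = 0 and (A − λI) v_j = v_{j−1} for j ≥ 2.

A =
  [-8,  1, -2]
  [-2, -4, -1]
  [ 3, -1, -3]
A Jordan chain for λ = -5 of length 3:
v_1 = (1, 1, -1)ᵀ
v_2 = (-3, -2, 3)ᵀ
v_3 = (1, 0, 0)ᵀ

Let N = A − (-5)·I. We want v_3 with N^3 v_3 = 0 but N^2 v_3 ≠ 0; then v_{j-1} := N · v_j for j = 3, …, 2.

Pick v_3 = (1, 0, 0)ᵀ.
Then v_2 = N · v_3 = (-3, -2, 3)ᵀ.
Then v_1 = N · v_2 = (1, 1, -1)ᵀ.

Sanity check: (A − (-5)·I) v_1 = (0, 0, 0)ᵀ = 0. ✓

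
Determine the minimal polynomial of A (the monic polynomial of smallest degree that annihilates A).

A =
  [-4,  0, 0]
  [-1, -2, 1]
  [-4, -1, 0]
x^3 + 6*x^2 + 9*x + 4

The characteristic polynomial is χ_A(x) = (x + 1)^2*(x + 4), so the eigenvalues are known. The minimal polynomial is
  m_A(x) = Π_λ (x − λ)^{k_λ}
where k_λ is the size of the *largest* Jordan block for λ (equivalently, the smallest k with (A − λI)^k v = 0 for every generalised eigenvector v of λ).

  λ = -4: largest Jordan block has size 1, contributing (x + 4)
  λ = -1: largest Jordan block has size 2, contributing (x + 1)^2

So m_A(x) = (x + 1)^2*(x + 4) = x^3 + 6*x^2 + 9*x + 4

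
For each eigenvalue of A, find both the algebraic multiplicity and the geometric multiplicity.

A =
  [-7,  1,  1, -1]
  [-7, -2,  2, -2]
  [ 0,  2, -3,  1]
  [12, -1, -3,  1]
λ = -3: alg = 3, geom = 1; λ = -2: alg = 1, geom = 1

Step 1 — factor the characteristic polynomial to read off the algebraic multiplicities:
  χ_A(x) = (x + 2)*(x + 3)^3

Step 2 — compute geometric multiplicities via the rank-nullity identity g(λ) = n − rank(A − λI):
  rank(A − (-3)·I) = 3, so dim ker(A − (-3)·I) = n − 3 = 1
  rank(A − (-2)·I) = 3, so dim ker(A − (-2)·I) = n − 3 = 1

Summary:
  λ = -3: algebraic multiplicity = 3, geometric multiplicity = 1
  λ = -2: algebraic multiplicity = 1, geometric multiplicity = 1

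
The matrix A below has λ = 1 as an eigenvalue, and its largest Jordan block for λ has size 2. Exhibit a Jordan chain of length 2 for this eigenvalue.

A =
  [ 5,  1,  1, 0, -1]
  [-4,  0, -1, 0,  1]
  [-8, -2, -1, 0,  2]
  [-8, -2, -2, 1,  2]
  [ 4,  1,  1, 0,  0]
A Jordan chain for λ = 1 of length 2:
v_1 = (4, -4, -8, -8, 4)ᵀ
v_2 = (1, 0, 0, 0, 0)ᵀ

Let N = A − (1)·I. We want v_2 with N^2 v_2 = 0 but N^1 v_2 ≠ 0; then v_{j-1} := N · v_j for j = 2, …, 2.

Pick v_2 = (1, 0, 0, 0, 0)ᵀ.
Then v_1 = N · v_2 = (4, -4, -8, -8, 4)ᵀ.

Sanity check: (A − (1)·I) v_1 = (0, 0, 0, 0, 0)ᵀ = 0. ✓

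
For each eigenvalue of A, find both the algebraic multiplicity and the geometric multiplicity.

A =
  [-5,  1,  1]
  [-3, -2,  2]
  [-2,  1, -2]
λ = -3: alg = 3, geom = 1

Step 1 — factor the characteristic polynomial to read off the algebraic multiplicities:
  χ_A(x) = (x + 3)^3

Step 2 — compute geometric multiplicities via the rank-nullity identity g(λ) = n − rank(A − λI):
  rank(A − (-3)·I) = 2, so dim ker(A − (-3)·I) = n − 2 = 1

Summary:
  λ = -3: algebraic multiplicity = 3, geometric multiplicity = 1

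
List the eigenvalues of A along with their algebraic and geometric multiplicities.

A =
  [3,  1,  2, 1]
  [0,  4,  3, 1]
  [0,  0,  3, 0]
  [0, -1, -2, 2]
λ = 3: alg = 4, geom = 2

Step 1 — factor the characteristic polynomial to read off the algebraic multiplicities:
  χ_A(x) = (x - 3)^4

Step 2 — compute geometric multiplicities via the rank-nullity identity g(λ) = n − rank(A − λI):
  rank(A − (3)·I) = 2, so dim ker(A − (3)·I) = n − 2 = 2

Summary:
  λ = 3: algebraic multiplicity = 4, geometric multiplicity = 2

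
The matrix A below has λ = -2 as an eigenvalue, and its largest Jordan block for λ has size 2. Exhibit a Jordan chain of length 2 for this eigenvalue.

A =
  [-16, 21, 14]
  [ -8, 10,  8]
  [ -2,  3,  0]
A Jordan chain for λ = -2 of length 2:
v_1 = (-14, -8, -2)ᵀ
v_2 = (1, 0, 0)ᵀ

Let N = A − (-2)·I. We want v_2 with N^2 v_2 = 0 but N^1 v_2 ≠ 0; then v_{j-1} := N · v_j for j = 2, …, 2.

Pick v_2 = (1, 0, 0)ᵀ.
Then v_1 = N · v_2 = (-14, -8, -2)ᵀ.

Sanity check: (A − (-2)·I) v_1 = (0, 0, 0)ᵀ = 0. ✓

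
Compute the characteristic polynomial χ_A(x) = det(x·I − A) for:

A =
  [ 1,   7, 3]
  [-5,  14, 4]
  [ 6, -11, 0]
x^3 - 15*x^2 + 75*x - 125

Expanding det(x·I − A) (e.g. by cofactor expansion or by noting that A is similar to its Jordan form J, which has the same characteristic polynomial as A) gives
  χ_A(x) = x^3 - 15*x^2 + 75*x - 125
which factors as (x - 5)^3. The eigenvalues (with algebraic multiplicities) are λ = 5 with multiplicity 3.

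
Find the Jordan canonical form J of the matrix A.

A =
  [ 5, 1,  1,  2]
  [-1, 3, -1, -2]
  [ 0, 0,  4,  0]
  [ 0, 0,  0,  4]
J_2(4) ⊕ J_1(4) ⊕ J_1(4)

The characteristic polynomial is
  det(x·I − A) = x^4 - 16*x^3 + 96*x^2 - 256*x + 256 = (x - 4)^4

Eigenvalues and multiplicities (the geometric multiplicity of λ is n − rank(A − λI), which equals the number of Jordan blocks for λ):
  λ = 4: algebraic multiplicity = 4, geometric multiplicity = 3

Determining the block sizes for each eigenvalue:
  λ = 4: 3 blocks summing to 4 forces exactly one block of size 2 and the rest size 1 → block sizes [2, 1, 1]

Assembling the blocks gives a Jordan form
J =
  [4, 1, 0, 0]
  [0, 4, 0, 0]
  [0, 0, 4, 0]
  [0, 0, 0, 4]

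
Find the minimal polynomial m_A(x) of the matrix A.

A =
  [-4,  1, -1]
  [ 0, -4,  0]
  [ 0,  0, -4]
x^2 + 8*x + 16

The characteristic polynomial is χ_A(x) = (x + 4)^3, so the eigenvalues are known. The minimal polynomial is
  m_A(x) = Π_λ (x − λ)^{k_λ}
where k_λ is the size of the *largest* Jordan block for λ (equivalently, the smallest k with (A − λI)^k v = 0 for every generalised eigenvector v of λ).

  λ = -4: largest Jordan block has size 2, contributing (x + 4)^2

So m_A(x) = (x + 4)^2 = x^2 + 8*x + 16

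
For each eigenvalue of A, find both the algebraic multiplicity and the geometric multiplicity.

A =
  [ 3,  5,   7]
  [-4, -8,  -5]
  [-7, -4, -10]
λ = -5: alg = 3, geom = 1

Step 1 — factor the characteristic polynomial to read off the algebraic multiplicities:
  χ_A(x) = (x + 5)^3

Step 2 — compute geometric multiplicities via the rank-nullity identity g(λ) = n − rank(A − λI):
  rank(A − (-5)·I) = 2, so dim ker(A − (-5)·I) = n − 2 = 1

Summary:
  λ = -5: algebraic multiplicity = 3, geometric multiplicity = 1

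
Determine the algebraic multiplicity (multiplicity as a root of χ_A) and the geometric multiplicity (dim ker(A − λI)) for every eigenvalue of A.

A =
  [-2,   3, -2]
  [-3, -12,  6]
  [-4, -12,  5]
λ = -3: alg = 3, geom = 2

Step 1 — factor the characteristic polynomial to read off the algebraic multiplicities:
  χ_A(x) = (x + 3)^3

Step 2 — compute geometric multiplicities via the rank-nullity identity g(λ) = n − rank(A − λI):
  rank(A − (-3)·I) = 1, so dim ker(A − (-3)·I) = n − 1 = 2

Summary:
  λ = -3: algebraic multiplicity = 3, geometric multiplicity = 2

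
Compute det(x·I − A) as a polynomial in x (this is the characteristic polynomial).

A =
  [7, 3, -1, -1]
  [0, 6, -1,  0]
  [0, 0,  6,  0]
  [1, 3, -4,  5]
x^4 - 24*x^3 + 216*x^2 - 864*x + 1296

Expanding det(x·I − A) (e.g. by cofactor expansion or by noting that A is similar to its Jordan form J, which has the same characteristic polynomial as A) gives
  χ_A(x) = x^4 - 24*x^3 + 216*x^2 - 864*x + 1296
which factors as (x - 6)^4. The eigenvalues (with algebraic multiplicities) are λ = 6 with multiplicity 4.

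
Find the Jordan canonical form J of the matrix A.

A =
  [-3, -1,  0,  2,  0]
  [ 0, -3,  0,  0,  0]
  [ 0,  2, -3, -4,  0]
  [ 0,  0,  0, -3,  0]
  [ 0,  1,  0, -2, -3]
J_2(-3) ⊕ J_1(-3) ⊕ J_1(-3) ⊕ J_1(-3)

The characteristic polynomial is
  det(x·I − A) = x^5 + 15*x^4 + 90*x^3 + 270*x^2 + 405*x + 243 = (x + 3)^5

Eigenvalues and multiplicities (the geometric multiplicity of λ is n − rank(A − λI), which equals the number of Jordan blocks for λ):
  λ = -3: algebraic multiplicity = 5, geometric multiplicity = 4

Determining the block sizes for each eigenvalue:
  λ = -3: 4 blocks summing to 5 forces exactly one block of size 2 and the rest size 1 → block sizes [2, 1, 1, 1]

Assembling the blocks gives a Jordan form
J =
  [-3,  1,  0,  0,  0]
  [ 0, -3,  0,  0,  0]
  [ 0,  0, -3,  0,  0]
  [ 0,  0,  0, -3,  0]
  [ 0,  0,  0,  0, -3]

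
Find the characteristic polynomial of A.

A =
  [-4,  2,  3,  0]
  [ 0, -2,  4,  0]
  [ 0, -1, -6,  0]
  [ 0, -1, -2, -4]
x^4 + 16*x^3 + 96*x^2 + 256*x + 256

Expanding det(x·I − A) (e.g. by cofactor expansion or by noting that A is similar to its Jordan form J, which has the same characteristic polynomial as A) gives
  χ_A(x) = x^4 + 16*x^3 + 96*x^2 + 256*x + 256
which factors as (x + 4)^4. The eigenvalues (with algebraic multiplicities) are λ = -4 with multiplicity 4.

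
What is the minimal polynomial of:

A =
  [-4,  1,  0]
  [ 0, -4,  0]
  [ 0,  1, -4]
x^2 + 8*x + 16

The characteristic polynomial is χ_A(x) = (x + 4)^3, so the eigenvalues are known. The minimal polynomial is
  m_A(x) = Π_λ (x − λ)^{k_λ}
where k_λ is the size of the *largest* Jordan block for λ (equivalently, the smallest k with (A − λI)^k v = 0 for every generalised eigenvector v of λ).

  λ = -4: largest Jordan block has size 2, contributing (x + 4)^2

So m_A(x) = (x + 4)^2 = x^2 + 8*x + 16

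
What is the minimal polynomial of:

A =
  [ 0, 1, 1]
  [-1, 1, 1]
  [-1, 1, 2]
x^3 - 3*x^2 + 3*x - 1

The characteristic polynomial is χ_A(x) = (x - 1)^3, so the eigenvalues are known. The minimal polynomial is
  m_A(x) = Π_λ (x − λ)^{k_λ}
where k_λ is the size of the *largest* Jordan block for λ (equivalently, the smallest k with (A − λI)^k v = 0 for every generalised eigenvector v of λ).

  λ = 1: largest Jordan block has size 3, contributing (x − 1)^3

So m_A(x) = (x - 1)^3 = x^3 - 3*x^2 + 3*x - 1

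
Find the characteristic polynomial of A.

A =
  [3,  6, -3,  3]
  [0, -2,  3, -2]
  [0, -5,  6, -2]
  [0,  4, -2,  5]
x^4 - 12*x^3 + 54*x^2 - 108*x + 81

Expanding det(x·I − A) (e.g. by cofactor expansion or by noting that A is similar to its Jordan form J, which has the same characteristic polynomial as A) gives
  χ_A(x) = x^4 - 12*x^3 + 54*x^2 - 108*x + 81
which factors as (x - 3)^4. The eigenvalues (with algebraic multiplicities) are λ = 3 with multiplicity 4.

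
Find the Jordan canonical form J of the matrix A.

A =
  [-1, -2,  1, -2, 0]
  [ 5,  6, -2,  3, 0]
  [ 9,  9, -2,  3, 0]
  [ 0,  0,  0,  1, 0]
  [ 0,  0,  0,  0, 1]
J_3(1) ⊕ J_1(1) ⊕ J_1(1)

The characteristic polynomial is
  det(x·I − A) = x^5 - 5*x^4 + 10*x^3 - 10*x^2 + 5*x - 1 = (x - 1)^5

Eigenvalues and multiplicities (the geometric multiplicity of λ is n − rank(A − λI), which equals the number of Jordan blocks for λ):
  λ = 1: algebraic multiplicity = 5, geometric multiplicity = 3

Determining the block sizes for each eigenvalue:
  λ = 1: with am = 5 and gm = 3, the partition is not yet determined (e.g. several partitions of 5 into 3 parts exist). Let N = A − (1)·I. Computing rank(N^1) = 2, rank(N^2) = 1, rank(N^3) = 0; the number of blocks of size ≥ j is rank(N^{j−1}) − rank(N^j), giving [3, 1, 1]. So we have 1 block(s) of size 3, 2 block(s) of size 1 → block sizes [3, 1, 1]

Assembling the blocks gives a Jordan form
J =
  [1, 1, 0, 0, 0]
  [0, 1, 1, 0, 0]
  [0, 0, 1, 0, 0]
  [0, 0, 0, 1, 0]
  [0, 0, 0, 0, 1]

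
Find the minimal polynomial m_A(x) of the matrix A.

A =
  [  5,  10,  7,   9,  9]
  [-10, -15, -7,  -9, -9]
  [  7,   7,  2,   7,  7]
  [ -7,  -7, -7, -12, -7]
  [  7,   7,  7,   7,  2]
x^3 + 8*x^2 + 5*x - 50

The characteristic polynomial is χ_A(x) = (x - 2)*(x + 5)^4, so the eigenvalues are known. The minimal polynomial is
  m_A(x) = Π_λ (x − λ)^{k_λ}
where k_λ is the size of the *largest* Jordan block for λ (equivalently, the smallest k with (A − λI)^k v = 0 for every generalised eigenvector v of λ).

  λ = -5: largest Jordan block has size 2, contributing (x + 5)^2
  λ = 2: largest Jordan block has size 1, contributing (x − 2)

So m_A(x) = (x - 2)*(x + 5)^2 = x^3 + 8*x^2 + 5*x - 50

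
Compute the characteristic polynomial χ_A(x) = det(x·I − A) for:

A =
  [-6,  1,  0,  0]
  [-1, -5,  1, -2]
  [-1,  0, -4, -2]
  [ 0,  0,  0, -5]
x^4 + 20*x^3 + 150*x^2 + 500*x + 625

Expanding det(x·I − A) (e.g. by cofactor expansion or by noting that A is similar to its Jordan form J, which has the same characteristic polynomial as A) gives
  χ_A(x) = x^4 + 20*x^3 + 150*x^2 + 500*x + 625
which factors as (x + 5)^4. The eigenvalues (with algebraic multiplicities) are λ = -5 with multiplicity 4.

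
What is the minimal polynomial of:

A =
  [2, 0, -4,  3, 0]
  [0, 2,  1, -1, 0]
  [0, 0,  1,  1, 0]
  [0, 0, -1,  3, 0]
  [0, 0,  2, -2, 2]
x^3 - 6*x^2 + 12*x - 8

The characteristic polynomial is χ_A(x) = (x - 2)^5, so the eigenvalues are known. The minimal polynomial is
  m_A(x) = Π_λ (x − λ)^{k_λ}
where k_λ is the size of the *largest* Jordan block for λ (equivalently, the smallest k with (A − λI)^k v = 0 for every generalised eigenvector v of λ).

  λ = 2: largest Jordan block has size 3, contributing (x − 2)^3

So m_A(x) = (x - 2)^3 = x^3 - 6*x^2 + 12*x - 8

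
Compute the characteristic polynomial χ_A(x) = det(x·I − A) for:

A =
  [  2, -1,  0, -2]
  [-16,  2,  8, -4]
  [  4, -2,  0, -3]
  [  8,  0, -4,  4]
x^4 - 8*x^3 + 24*x^2 - 32*x + 16

Expanding det(x·I − A) (e.g. by cofactor expansion or by noting that A is similar to its Jordan form J, which has the same characteristic polynomial as A) gives
  χ_A(x) = x^4 - 8*x^3 + 24*x^2 - 32*x + 16
which factors as (x - 2)^4. The eigenvalues (with algebraic multiplicities) are λ = 2 with multiplicity 4.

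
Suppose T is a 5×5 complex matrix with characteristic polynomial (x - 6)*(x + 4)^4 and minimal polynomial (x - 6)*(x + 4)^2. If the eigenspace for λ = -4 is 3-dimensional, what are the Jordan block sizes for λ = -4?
Block sizes for λ = -4: [2, 1, 1]

Step 1 — from the characteristic polynomial, algebraic multiplicity of λ = -4 is 4. From dim ker(T − (-4)·I) = 3, there are exactly 3 Jordan blocks for λ = -4.
Step 2 — from the minimal polynomial, the factor (x + 4)^2 tells us the largest block for λ = -4 has size 2.
Step 3 — with total size 4, 3 blocks, and largest block 2, the block sizes (in nonincreasing order) are [2, 1, 1].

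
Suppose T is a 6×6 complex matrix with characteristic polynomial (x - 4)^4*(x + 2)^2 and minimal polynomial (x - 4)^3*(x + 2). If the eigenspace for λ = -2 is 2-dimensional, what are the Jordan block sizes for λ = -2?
Block sizes for λ = -2: [1, 1]

Step 1 — from the characteristic polynomial, algebraic multiplicity of λ = -2 is 2. From dim ker(T − (-2)·I) = 2, there are exactly 2 Jordan blocks for λ = -2.
Step 2 — from the minimal polynomial, the factor (x + 2) tells us the largest block for λ = -2 has size 1.
Step 3 — with total size 2, 2 blocks, and largest block 1, the block sizes (in nonincreasing order) are [1, 1].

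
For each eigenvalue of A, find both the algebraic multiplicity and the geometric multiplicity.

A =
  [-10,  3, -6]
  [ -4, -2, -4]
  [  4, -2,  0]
λ = -4: alg = 3, geom = 2

Step 1 — factor the characteristic polynomial to read off the algebraic multiplicities:
  χ_A(x) = (x + 4)^3

Step 2 — compute geometric multiplicities via the rank-nullity identity g(λ) = n − rank(A − λI):
  rank(A − (-4)·I) = 1, so dim ker(A − (-4)·I) = n − 1 = 2

Summary:
  λ = -4: algebraic multiplicity = 3, geometric multiplicity = 2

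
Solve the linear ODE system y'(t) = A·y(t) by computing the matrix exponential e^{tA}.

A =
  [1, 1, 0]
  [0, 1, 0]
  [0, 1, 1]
e^{tA} =
  [exp(t), t*exp(t), 0]
  [0, exp(t), 0]
  [0, t*exp(t), exp(t)]

Strategy: write A = P · J · P⁻¹ where J is a Jordan canonical form, so e^{tA} = P · e^{tJ} · P⁻¹, and e^{tJ} can be computed block-by-block.

A has Jordan form
J =
  [1, 1, 0]
  [0, 1, 0]
  [0, 0, 1]
(up to reordering of blocks).

Per-block formulas:
  For a 2×2 Jordan block J_2(1): exp(t · J_2(1)) = e^(1t)·(I + t·N), where N is the 2×2 nilpotent shift.
  For a 1×1 block at λ = 1: exp(t · [1]) = [e^(1t)].

After assembling e^{tJ} and conjugating by P, we get:

e^{tA} =
  [exp(t), t*exp(t), 0]
  [0, exp(t), 0]
  [0, t*exp(t), exp(t)]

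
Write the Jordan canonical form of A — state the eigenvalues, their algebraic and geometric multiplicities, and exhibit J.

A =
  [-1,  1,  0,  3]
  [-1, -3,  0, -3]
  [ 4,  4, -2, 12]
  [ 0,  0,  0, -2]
J_2(-2) ⊕ J_1(-2) ⊕ J_1(-2)

The characteristic polynomial is
  det(x·I − A) = x^4 + 8*x^3 + 24*x^2 + 32*x + 16 = (x + 2)^4

Eigenvalues and multiplicities (the geometric multiplicity of λ is n − rank(A − λI), which equals the number of Jordan blocks for λ):
  λ = -2: algebraic multiplicity = 4, geometric multiplicity = 3

Determining the block sizes for each eigenvalue:
  λ = -2: 3 blocks summing to 4 forces exactly one block of size 2 and the rest size 1 → block sizes [2, 1, 1]

Assembling the blocks gives a Jordan form
J =
  [-2,  1,  0,  0]
  [ 0, -2,  0,  0]
  [ 0,  0, -2,  0]
  [ 0,  0,  0, -2]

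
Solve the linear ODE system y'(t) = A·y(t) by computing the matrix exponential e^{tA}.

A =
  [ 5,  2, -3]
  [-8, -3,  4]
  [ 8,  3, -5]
e^{tA} =
  [-2*t^2*exp(-t) + 6*t*exp(-t) + exp(-t), -t^2*exp(-t)/2 + 2*t*exp(-t), t^2*exp(-t) - 3*t*exp(-t)]
  [-8*t*exp(-t), -2*t*exp(-t) + exp(-t), 4*t*exp(-t)]
  [-4*t^2*exp(-t) + 8*t*exp(-t), -t^2*exp(-t) + 3*t*exp(-t), 2*t^2*exp(-t) - 4*t*exp(-t) + exp(-t)]

Strategy: write A = P · J · P⁻¹ where J is a Jordan canonical form, so e^{tA} = P · e^{tJ} · P⁻¹, and e^{tJ} can be computed block-by-block.

A has Jordan form
J =
  [-1,  1,  0]
  [ 0, -1,  1]
  [ 0,  0, -1]
(up to reordering of blocks).

Per-block formulas:
  For a 3×3 Jordan block J_3(-1): exp(t · J_3(-1)) = e^(-1t)·(I + t·N + (t^2/2)·N^2), where N is the 3×3 nilpotent shift.

After assembling e^{tJ} and conjugating by P, we get:

e^{tA} =
  [-2*t^2*exp(-t) + 6*t*exp(-t) + exp(-t), -t^2*exp(-t)/2 + 2*t*exp(-t), t^2*exp(-t) - 3*t*exp(-t)]
  [-8*t*exp(-t), -2*t*exp(-t) + exp(-t), 4*t*exp(-t)]
  [-4*t^2*exp(-t) + 8*t*exp(-t), -t^2*exp(-t) + 3*t*exp(-t), 2*t^2*exp(-t) - 4*t*exp(-t) + exp(-t)]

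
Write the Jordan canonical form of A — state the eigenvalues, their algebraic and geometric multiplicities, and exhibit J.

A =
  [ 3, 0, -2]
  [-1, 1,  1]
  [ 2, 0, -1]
J_2(1) ⊕ J_1(1)

The characteristic polynomial is
  det(x·I − A) = x^3 - 3*x^2 + 3*x - 1 = (x - 1)^3

Eigenvalues and multiplicities (the geometric multiplicity of λ is n − rank(A − λI), which equals the number of Jordan blocks for λ):
  λ = 1: algebraic multiplicity = 3, geometric multiplicity = 2

Determining the block sizes for each eigenvalue:
  λ = 1: 2 blocks summing to 3 forces exactly one block of size 2 and the rest size 1 → block sizes [2, 1]

Assembling the blocks gives a Jordan form
J =
  [1, 1, 0]
  [0, 1, 0]
  [0, 0, 1]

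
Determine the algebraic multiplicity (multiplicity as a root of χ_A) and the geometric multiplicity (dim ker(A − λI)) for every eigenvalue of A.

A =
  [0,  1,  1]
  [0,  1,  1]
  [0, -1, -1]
λ = 0: alg = 3, geom = 2

Step 1 — factor the characteristic polynomial to read off the algebraic multiplicities:
  χ_A(x) = x^3

Step 2 — compute geometric multiplicities via the rank-nullity identity g(λ) = n − rank(A − λI):
  rank(A − (0)·I) = 1, so dim ker(A − (0)·I) = n − 1 = 2

Summary:
  λ = 0: algebraic multiplicity = 3, geometric multiplicity = 2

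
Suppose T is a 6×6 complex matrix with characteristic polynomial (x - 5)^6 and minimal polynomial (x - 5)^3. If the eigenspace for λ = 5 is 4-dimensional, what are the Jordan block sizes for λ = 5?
Block sizes for λ = 5: [3, 1, 1, 1]

Step 1 — from the characteristic polynomial, algebraic multiplicity of λ = 5 is 6. From dim ker(T − (5)·I) = 4, there are exactly 4 Jordan blocks for λ = 5.
Step 2 — from the minimal polynomial, the factor (x − 5)^3 tells us the largest block for λ = 5 has size 3.
Step 3 — with total size 6, 4 blocks, and largest block 3, the block sizes (in nonincreasing order) are [3, 1, 1, 1].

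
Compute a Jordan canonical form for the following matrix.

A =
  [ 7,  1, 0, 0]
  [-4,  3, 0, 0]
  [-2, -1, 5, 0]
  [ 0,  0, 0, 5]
J_2(5) ⊕ J_1(5) ⊕ J_1(5)

The characteristic polynomial is
  det(x·I − A) = x^4 - 20*x^3 + 150*x^2 - 500*x + 625 = (x - 5)^4

Eigenvalues and multiplicities (the geometric multiplicity of λ is n − rank(A − λI), which equals the number of Jordan blocks for λ):
  λ = 5: algebraic multiplicity = 4, geometric multiplicity = 3

Determining the block sizes for each eigenvalue:
  λ = 5: 3 blocks summing to 4 forces exactly one block of size 2 and the rest size 1 → block sizes [2, 1, 1]

Assembling the blocks gives a Jordan form
J =
  [5, 1, 0, 0]
  [0, 5, 0, 0]
  [0, 0, 5, 0]
  [0, 0, 0, 5]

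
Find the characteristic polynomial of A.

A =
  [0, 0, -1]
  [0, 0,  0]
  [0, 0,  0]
x^3

Expanding det(x·I − A) (e.g. by cofactor expansion or by noting that A is similar to its Jordan form J, which has the same characteristic polynomial as A) gives
  χ_A(x) = x^3
which factors as x^3. The eigenvalues (with algebraic multiplicities) are λ = 0 with multiplicity 3.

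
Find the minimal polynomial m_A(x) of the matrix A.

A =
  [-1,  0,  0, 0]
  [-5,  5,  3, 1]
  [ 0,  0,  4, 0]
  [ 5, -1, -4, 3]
x^4 - 11*x^3 + 36*x^2 - 16*x - 64

The characteristic polynomial is χ_A(x) = (x - 4)^3*(x + 1), so the eigenvalues are known. The minimal polynomial is
  m_A(x) = Π_λ (x − λ)^{k_λ}
where k_λ is the size of the *largest* Jordan block for λ (equivalently, the smallest k with (A − λI)^k v = 0 for every generalised eigenvector v of λ).

  λ = -1: largest Jordan block has size 1, contributing (x + 1)
  λ = 4: largest Jordan block has size 3, contributing (x − 4)^3

So m_A(x) = (x - 4)^3*(x + 1) = x^4 - 11*x^3 + 36*x^2 - 16*x - 64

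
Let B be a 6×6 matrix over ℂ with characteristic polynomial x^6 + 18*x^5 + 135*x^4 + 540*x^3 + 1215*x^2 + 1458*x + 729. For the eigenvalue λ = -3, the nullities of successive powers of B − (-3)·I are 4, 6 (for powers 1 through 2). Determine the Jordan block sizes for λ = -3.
Block sizes for λ = -3: [2, 2, 1, 1]

From the dimensions of kernels of powers, the number of Jordan blocks of size at least j is d_j − d_{j−1} where d_j = dim ker(N^j) (with d_0 = 0). Computing the differences gives [4, 2].
The number of blocks of size exactly k is (#blocks of size ≥ k) − (#blocks of size ≥ k + 1), so the partition is: 2 block(s) of size 1, 2 block(s) of size 2.
In nonincreasing order the block sizes are [2, 2, 1, 1].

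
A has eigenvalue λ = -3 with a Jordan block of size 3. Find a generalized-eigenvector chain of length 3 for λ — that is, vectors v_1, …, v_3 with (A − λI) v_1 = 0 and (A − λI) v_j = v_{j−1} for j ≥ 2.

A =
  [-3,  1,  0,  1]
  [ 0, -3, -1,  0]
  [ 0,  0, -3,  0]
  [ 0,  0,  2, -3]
A Jordan chain for λ = -3 of length 3:
v_1 = (1, 0, 0, 0)ᵀ
v_2 = (0, -1, 0, 2)ᵀ
v_3 = (0, 0, 1, 0)ᵀ

Let N = A − (-3)·I. We want v_3 with N^3 v_3 = 0 but N^2 v_3 ≠ 0; then v_{j-1} := N · v_j for j = 3, …, 2.

Pick v_3 = (0, 0, 1, 0)ᵀ.
Then v_2 = N · v_3 = (0, -1, 0, 2)ᵀ.
Then v_1 = N · v_2 = (1, 0, 0, 0)ᵀ.

Sanity check: (A − (-3)·I) v_1 = (0, 0, 0, 0)ᵀ = 0. ✓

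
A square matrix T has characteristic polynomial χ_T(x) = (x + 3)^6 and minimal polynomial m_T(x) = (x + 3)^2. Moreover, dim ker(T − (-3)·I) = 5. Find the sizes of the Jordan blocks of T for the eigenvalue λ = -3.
Block sizes for λ = -3: [2, 1, 1, 1, 1]

Step 1 — from the characteristic polynomial, algebraic multiplicity of λ = -3 is 6. From dim ker(T − (-3)·I) = 5, there are exactly 5 Jordan blocks for λ = -3.
Step 2 — from the minimal polynomial, the factor (x + 3)^2 tells us the largest block for λ = -3 has size 2.
Step 3 — with total size 6, 5 blocks, and largest block 2, the block sizes (in nonincreasing order) are [2, 1, 1, 1, 1].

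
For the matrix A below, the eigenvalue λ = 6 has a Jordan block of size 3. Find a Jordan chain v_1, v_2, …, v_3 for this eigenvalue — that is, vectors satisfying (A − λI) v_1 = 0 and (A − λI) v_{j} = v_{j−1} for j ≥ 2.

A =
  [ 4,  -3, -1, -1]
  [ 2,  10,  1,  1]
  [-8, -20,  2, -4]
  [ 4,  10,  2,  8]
A Jordan chain for λ = 6 of length 3:
v_1 = (2, 0, -8, 4)ᵀ
v_2 = (-2, 2, -8, 4)ᵀ
v_3 = (1, 0, 0, 0)ᵀ

Let N = A − (6)·I. We want v_3 with N^3 v_3 = 0 but N^2 v_3 ≠ 0; then v_{j-1} := N · v_j for j = 3, …, 2.

Pick v_3 = (1, 0, 0, 0)ᵀ.
Then v_2 = N · v_3 = (-2, 2, -8, 4)ᵀ.
Then v_1 = N · v_2 = (2, 0, -8, 4)ᵀ.

Sanity check: (A − (6)·I) v_1 = (0, 0, 0, 0)ᵀ = 0. ✓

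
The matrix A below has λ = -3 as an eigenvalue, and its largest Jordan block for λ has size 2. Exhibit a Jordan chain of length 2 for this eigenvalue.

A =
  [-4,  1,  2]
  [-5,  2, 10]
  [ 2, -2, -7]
A Jordan chain for λ = -3 of length 2:
v_1 = (-1, -5, 2)ᵀ
v_2 = (1, 0, 0)ᵀ

Let N = A − (-3)·I. We want v_2 with N^2 v_2 = 0 but N^1 v_2 ≠ 0; then v_{j-1} := N · v_j for j = 2, …, 2.

Pick v_2 = (1, 0, 0)ᵀ.
Then v_1 = N · v_2 = (-1, -5, 2)ᵀ.

Sanity check: (A − (-3)·I) v_1 = (0, 0, 0)ᵀ = 0. ✓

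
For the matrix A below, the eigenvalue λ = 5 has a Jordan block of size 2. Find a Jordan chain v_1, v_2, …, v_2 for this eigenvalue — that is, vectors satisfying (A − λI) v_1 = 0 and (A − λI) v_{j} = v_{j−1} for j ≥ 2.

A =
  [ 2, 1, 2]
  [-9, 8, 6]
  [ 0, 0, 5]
A Jordan chain for λ = 5 of length 2:
v_1 = (-3, -9, 0)ᵀ
v_2 = (1, 0, 0)ᵀ

Let N = A − (5)·I. We want v_2 with N^2 v_2 = 0 but N^1 v_2 ≠ 0; then v_{j-1} := N · v_j for j = 2, …, 2.

Pick v_2 = (1, 0, 0)ᵀ.
Then v_1 = N · v_2 = (-3, -9, 0)ᵀ.

Sanity check: (A − (5)·I) v_1 = (0, 0, 0)ᵀ = 0. ✓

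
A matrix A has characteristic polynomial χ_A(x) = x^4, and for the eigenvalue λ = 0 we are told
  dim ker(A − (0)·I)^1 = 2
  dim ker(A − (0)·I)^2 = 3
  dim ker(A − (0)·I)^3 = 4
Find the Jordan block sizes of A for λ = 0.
Block sizes for λ = 0: [3, 1]

From the dimensions of kernels of powers, the number of Jordan blocks of size at least j is d_j − d_{j−1} where d_j = dim ker(N^j) (with d_0 = 0). Computing the differences gives [2, 1, 1].
The number of blocks of size exactly k is (#blocks of size ≥ k) − (#blocks of size ≥ k + 1), so the partition is: 1 block(s) of size 1, 1 block(s) of size 3.
In nonincreasing order the block sizes are [3, 1].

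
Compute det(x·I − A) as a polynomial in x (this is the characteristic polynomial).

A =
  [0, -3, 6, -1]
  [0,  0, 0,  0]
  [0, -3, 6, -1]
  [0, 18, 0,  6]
x^4 - 12*x^3 + 36*x^2

Expanding det(x·I − A) (e.g. by cofactor expansion or by noting that A is similar to its Jordan form J, which has the same characteristic polynomial as A) gives
  χ_A(x) = x^4 - 12*x^3 + 36*x^2
which factors as x^2*(x - 6)^2. The eigenvalues (with algebraic multiplicities) are λ = 0 with multiplicity 2, λ = 6 with multiplicity 2.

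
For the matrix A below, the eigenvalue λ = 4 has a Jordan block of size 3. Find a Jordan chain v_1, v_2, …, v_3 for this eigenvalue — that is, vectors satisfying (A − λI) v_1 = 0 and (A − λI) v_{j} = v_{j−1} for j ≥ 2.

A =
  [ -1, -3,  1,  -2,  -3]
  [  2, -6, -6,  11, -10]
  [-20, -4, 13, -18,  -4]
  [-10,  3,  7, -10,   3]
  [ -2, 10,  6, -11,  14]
A Jordan chain for λ = 4 of length 3:
v_1 = (0, -1, 0, 0, 1)ᵀ
v_2 = (0, 0, 2, 1, 0)ᵀ
v_3 = (1, -1, 2, 0, 0)ᵀ

Let N = A − (4)·I. We want v_3 with N^3 v_3 = 0 but N^2 v_3 ≠ 0; then v_{j-1} := N · v_j for j = 3, …, 2.

Pick v_3 = (1, -1, 2, 0, 0)ᵀ.
Then v_2 = N · v_3 = (0, 0, 2, 1, 0)ᵀ.
Then v_1 = N · v_2 = (0, -1, 0, 0, 1)ᵀ.

Sanity check: (A − (4)·I) v_1 = (0, 0, 0, 0, 0)ᵀ = 0. ✓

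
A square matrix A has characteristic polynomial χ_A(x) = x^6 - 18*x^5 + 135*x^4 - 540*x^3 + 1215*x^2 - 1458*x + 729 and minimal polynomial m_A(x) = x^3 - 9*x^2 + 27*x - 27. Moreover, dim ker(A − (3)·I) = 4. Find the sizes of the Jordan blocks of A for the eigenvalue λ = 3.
Block sizes for λ = 3: [3, 1, 1, 1]

Step 1 — from the characteristic polynomial, algebraic multiplicity of λ = 3 is 6. From dim ker(A − (3)·I) = 4, there are exactly 4 Jordan blocks for λ = 3.
Step 2 — from the minimal polynomial, the factor (x − 3)^3 tells us the largest block for λ = 3 has size 3.
Step 3 — with total size 6, 4 blocks, and largest block 3, the block sizes (in nonincreasing order) are [3, 1, 1, 1].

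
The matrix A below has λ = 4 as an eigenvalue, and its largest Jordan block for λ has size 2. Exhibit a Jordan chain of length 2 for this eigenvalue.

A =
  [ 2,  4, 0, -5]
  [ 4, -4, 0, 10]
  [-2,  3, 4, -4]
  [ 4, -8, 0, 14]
A Jordan chain for λ = 4 of length 2:
v_1 = (-2, 4, -2, 4)ᵀ
v_2 = (1, 0, 0, 0)ᵀ

Let N = A − (4)·I. We want v_2 with N^2 v_2 = 0 but N^1 v_2 ≠ 0; then v_{j-1} := N · v_j for j = 2, …, 2.

Pick v_2 = (1, 0, 0, 0)ᵀ.
Then v_1 = N · v_2 = (-2, 4, -2, 4)ᵀ.

Sanity check: (A − (4)·I) v_1 = (0, 0, 0, 0)ᵀ = 0. ✓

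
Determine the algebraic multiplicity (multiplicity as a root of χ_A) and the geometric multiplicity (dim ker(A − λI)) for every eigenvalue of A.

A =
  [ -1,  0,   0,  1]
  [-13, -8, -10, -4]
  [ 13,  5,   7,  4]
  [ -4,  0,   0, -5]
λ = -3: alg = 3, geom = 2; λ = 2: alg = 1, geom = 1

Step 1 — factor the characteristic polynomial to read off the algebraic multiplicities:
  χ_A(x) = (x - 2)*(x + 3)^3

Step 2 — compute geometric multiplicities via the rank-nullity identity g(λ) = n − rank(A − λI):
  rank(A − (-3)·I) = 2, so dim ker(A − (-3)·I) = n − 2 = 2
  rank(A − (2)·I) = 3, so dim ker(A − (2)·I) = n − 3 = 1

Summary:
  λ = -3: algebraic multiplicity = 3, geometric multiplicity = 2
  λ = 2: algebraic multiplicity = 1, geometric multiplicity = 1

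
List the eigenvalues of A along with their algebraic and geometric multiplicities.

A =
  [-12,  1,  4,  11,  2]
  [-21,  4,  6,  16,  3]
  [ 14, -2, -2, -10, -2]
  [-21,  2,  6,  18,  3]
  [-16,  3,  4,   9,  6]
λ = 2: alg = 3, geom = 2; λ = 4: alg = 2, geom = 1

Step 1 — factor the characteristic polynomial to read off the algebraic multiplicities:
  χ_A(x) = (x - 4)^2*(x - 2)^3

Step 2 — compute geometric multiplicities via the rank-nullity identity g(λ) = n − rank(A − λI):
  rank(A − (2)·I) = 3, so dim ker(A − (2)·I) = n − 3 = 2
  rank(A − (4)·I) = 4, so dim ker(A − (4)·I) = n − 4 = 1

Summary:
  λ = 2: algebraic multiplicity = 3, geometric multiplicity = 2
  λ = 4: algebraic multiplicity = 2, geometric multiplicity = 1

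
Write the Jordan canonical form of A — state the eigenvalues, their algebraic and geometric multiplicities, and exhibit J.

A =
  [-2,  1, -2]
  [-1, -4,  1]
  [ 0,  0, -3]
J_3(-3)

The characteristic polynomial is
  det(x·I − A) = x^3 + 9*x^2 + 27*x + 27 = (x + 3)^3

Eigenvalues and multiplicities (the geometric multiplicity of λ is n − rank(A − λI), which equals the number of Jordan blocks for λ):
  λ = -3: algebraic multiplicity = 3, geometric multiplicity = 1

Determining the block sizes for each eigenvalue:
  λ = -3: one block (gm = 1), so the single block has size am = 3 → block sizes [3]

Assembling the blocks gives a Jordan form
J =
  [-3,  1,  0]
  [ 0, -3,  1]
  [ 0,  0, -3]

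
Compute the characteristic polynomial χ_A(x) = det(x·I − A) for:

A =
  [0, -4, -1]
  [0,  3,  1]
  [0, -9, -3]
x^3

Expanding det(x·I − A) (e.g. by cofactor expansion or by noting that A is similar to its Jordan form J, which has the same characteristic polynomial as A) gives
  χ_A(x) = x^3
which factors as x^3. The eigenvalues (with algebraic multiplicities) are λ = 0 with multiplicity 3.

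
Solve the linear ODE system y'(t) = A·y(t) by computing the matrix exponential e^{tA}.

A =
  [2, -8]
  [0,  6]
e^{tA} =
  [exp(2*t), -2*exp(6*t) + 2*exp(2*t)]
  [0, exp(6*t)]

Strategy: write A = P · J · P⁻¹ where J is a Jordan canonical form, so e^{tA} = P · e^{tJ} · P⁻¹, and e^{tJ} can be computed block-by-block.

A has Jordan form
J =
  [2, 0]
  [0, 6]
(up to reordering of blocks).

Per-block formulas:
  For a 1×1 block at λ = 6: exp(t · [6]) = [e^(6t)].
  For a 1×1 block at λ = 2: exp(t · [2]) = [e^(2t)].

After assembling e^{tJ} and conjugating by P, we get:

e^{tA} =
  [exp(2*t), -2*exp(6*t) + 2*exp(2*t)]
  [0, exp(6*t)]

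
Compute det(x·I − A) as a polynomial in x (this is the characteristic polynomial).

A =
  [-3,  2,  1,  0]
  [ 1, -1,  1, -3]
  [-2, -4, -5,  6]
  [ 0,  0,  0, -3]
x^4 + 12*x^3 + 54*x^2 + 108*x + 81

Expanding det(x·I − A) (e.g. by cofactor expansion or by noting that A is similar to its Jordan form J, which has the same characteristic polynomial as A) gives
  χ_A(x) = x^4 + 12*x^3 + 54*x^2 + 108*x + 81
which factors as (x + 3)^4. The eigenvalues (with algebraic multiplicities) are λ = -3 with multiplicity 4.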